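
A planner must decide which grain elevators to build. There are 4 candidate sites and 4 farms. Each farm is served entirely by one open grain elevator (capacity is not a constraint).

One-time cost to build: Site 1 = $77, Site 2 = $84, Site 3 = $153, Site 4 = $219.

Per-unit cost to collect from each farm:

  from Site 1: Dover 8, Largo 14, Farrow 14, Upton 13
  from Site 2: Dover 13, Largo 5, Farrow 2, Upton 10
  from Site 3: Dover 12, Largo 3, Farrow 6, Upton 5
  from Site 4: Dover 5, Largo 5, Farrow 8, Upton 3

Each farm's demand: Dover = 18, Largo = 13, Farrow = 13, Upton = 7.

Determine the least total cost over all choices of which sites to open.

Minimum total cost: 466

For any fixed open set, each farm goes to its cheapest open site; total = fixed + service.
{Site 1, Site 2}: Dover→Site 1 8·18=144, Largo→Site 2 5·13=65, Farrow→Site 2 2·13=26, Upton→Site 2 10·7=70. Service 305; fixed 161; total 466.
{Site 2}: service 395 + fixed 84 = 479
{Site 4}: service 280 + fixed 219 = 499
{Site 1, Site 2, Site 3, Site 4}: service 176 + fixed 533 = 709
(All 15 nonempty subsets were checked; Site 1 and Site 2 is lowest.)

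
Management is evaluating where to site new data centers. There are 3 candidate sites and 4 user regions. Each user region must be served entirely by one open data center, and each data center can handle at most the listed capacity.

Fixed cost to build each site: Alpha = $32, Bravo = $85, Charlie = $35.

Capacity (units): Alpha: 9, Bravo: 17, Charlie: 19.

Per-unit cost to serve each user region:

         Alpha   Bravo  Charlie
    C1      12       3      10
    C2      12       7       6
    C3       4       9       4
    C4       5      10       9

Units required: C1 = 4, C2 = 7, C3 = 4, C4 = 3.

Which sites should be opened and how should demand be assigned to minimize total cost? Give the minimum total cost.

Minimum total cost: 160

Open {Charlie}: C1→Charlie 10·4=40, C2→Charlie 6·7=42, C3→Charlie 4·4=16, C4→Charlie 9·3=27.
Loads: Charlie carries 18/19. Service 125; fixed 35; total 160.
Next best feasible plan costs 180.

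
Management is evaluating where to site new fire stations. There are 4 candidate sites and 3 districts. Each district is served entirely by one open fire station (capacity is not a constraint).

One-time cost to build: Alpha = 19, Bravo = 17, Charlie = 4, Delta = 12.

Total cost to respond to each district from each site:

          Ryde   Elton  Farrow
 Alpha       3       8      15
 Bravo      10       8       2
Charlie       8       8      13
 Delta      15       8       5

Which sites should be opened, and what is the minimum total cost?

For any fixed open set, each district goes to its cheapest open site; total = fixed + service.
{Charlie}: Ryde→Charlie 8, Elton→Charlie 8, Farrow→Charlie 13. Service 29; fixed 4; total 33.
{Bravo}: service 20 + fixed 17 = 37
{Charlie, Delta}: service 21 + fixed 16 = 37
{Alpha, Bravo, Charlie, Delta}: service 13 + fixed 52 = 65
(All 15 nonempty subsets were checked; Charlie only is lowest.)

Open Charlie only; minimum total cost 33.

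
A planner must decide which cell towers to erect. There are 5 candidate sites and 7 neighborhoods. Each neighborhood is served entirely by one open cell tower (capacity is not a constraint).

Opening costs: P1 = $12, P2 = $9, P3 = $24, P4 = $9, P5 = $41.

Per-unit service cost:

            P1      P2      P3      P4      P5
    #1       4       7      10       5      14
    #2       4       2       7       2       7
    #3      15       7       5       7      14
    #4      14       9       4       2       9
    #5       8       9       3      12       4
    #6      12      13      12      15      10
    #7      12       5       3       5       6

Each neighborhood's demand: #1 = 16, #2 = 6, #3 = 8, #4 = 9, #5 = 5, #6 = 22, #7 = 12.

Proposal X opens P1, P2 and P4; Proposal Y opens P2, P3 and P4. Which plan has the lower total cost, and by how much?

Proposal Y is cheaper by 37.

Proposal X: {P1, P2, P4}: #1→P1 4·16=64, #2→P2 2·6=12, #3→P2 7·8=56, #4→P4 2·9=18, #5→P1 8·5=40, #6→P1 12·22=264, #7→P2 5·12=60. Service 514; fixed 30; total 544.
Proposal Y: {P2, P3, P4}: #1→P4 5·16=80, #2→P2 2·6=12, #3→P3 5·8=40, #4→P4 2·9=18, #5→P3 3·5=15, #6→P3 12·22=264, #7→P3 3·12=36. Service 465; fixed 42; total 507.
Difference: |544 − 507| = 37.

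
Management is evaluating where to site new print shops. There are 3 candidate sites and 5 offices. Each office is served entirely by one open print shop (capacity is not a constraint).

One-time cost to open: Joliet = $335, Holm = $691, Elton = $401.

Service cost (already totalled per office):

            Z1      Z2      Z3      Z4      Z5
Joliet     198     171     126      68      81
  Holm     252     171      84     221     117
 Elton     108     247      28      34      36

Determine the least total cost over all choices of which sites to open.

For any fixed open set, each office goes to its cheapest open site; total = fixed + service.
{Elton}: Z1→Elton 108, Z2→Elton 247, Z3→Elton 28, Z4→Elton 34, Z5→Elton 36. Service 453; fixed 401; total 854.
{Joliet}: Z1→Joliet 198, Z2→Joliet 171, Z3→Joliet 126, Z4→Joliet 68, Z5→Joliet 81. Service 644; fixed 335; total 979.
{Joliet, Elton}: service 377 + fixed 736 = 1113
{Joliet, Holm, Elton}: Z1→Elton 108, Z2→Joliet 171, Z3→Elton 28, Z4→Elton 34, Z5→Elton 36. Service 377; fixed 1427; total 1804.
No other subset beats 854.

Minimum total cost: 854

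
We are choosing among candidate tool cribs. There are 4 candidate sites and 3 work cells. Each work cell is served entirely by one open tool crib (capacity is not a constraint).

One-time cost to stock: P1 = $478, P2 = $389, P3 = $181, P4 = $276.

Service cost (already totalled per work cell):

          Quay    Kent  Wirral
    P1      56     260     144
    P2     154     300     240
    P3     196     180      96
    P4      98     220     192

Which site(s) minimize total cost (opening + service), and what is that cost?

For any fixed open set, each work cell goes to its cheapest open site; total = fixed + service.
{P3}: Quay→P3 196, Kent→P3 180, Wirral→P3 96. Service 472; fixed 181; total 653.
{P4}: service 510 + fixed 276 = 786
{P3, P4}: service 374 + fixed 457 = 831
{P1, P2, P3, P4}: Quay→P1 56, Kent→P3 180, Wirral→P3 96. Service 332; fixed 1324; total 1656.
No other subset beats 653.

Open P3 only; minimum total cost 653.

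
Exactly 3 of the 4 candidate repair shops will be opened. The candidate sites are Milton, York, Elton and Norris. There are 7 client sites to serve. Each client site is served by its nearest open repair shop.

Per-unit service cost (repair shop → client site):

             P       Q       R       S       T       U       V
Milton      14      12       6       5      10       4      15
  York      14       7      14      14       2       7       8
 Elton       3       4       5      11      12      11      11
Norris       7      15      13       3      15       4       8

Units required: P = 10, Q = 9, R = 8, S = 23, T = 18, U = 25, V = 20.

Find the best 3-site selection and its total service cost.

Choose York, Elton and Norris; total service cost 471.

With exactly 3 open, each client site uses its cheapest among the chosen.
{York, Elton, Norris}: P→Elton 3·10=30, Q→Elton 4·9=36, R→Elton 5·8=40, S→Norris 3·23=69, T→York 2·18=36, U→Norris 4·25=100, V→York 8·20=160. Service cost 471.
{Milton, York, Elton}: service cost 517
{Milton, York, Norris}: service cost 546
Among all 4 size-3 choices, {York, Elton, Norris} is lowest.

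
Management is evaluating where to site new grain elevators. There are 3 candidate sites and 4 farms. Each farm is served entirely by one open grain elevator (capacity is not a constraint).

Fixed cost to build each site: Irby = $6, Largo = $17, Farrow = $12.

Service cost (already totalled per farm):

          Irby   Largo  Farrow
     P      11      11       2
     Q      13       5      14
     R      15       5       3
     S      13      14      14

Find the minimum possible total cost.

Minimum total cost: 45

For any fixed open set, each farm goes to its cheapest open site; total = fixed + service.
{Farrow}: P→Farrow 2, Q→Farrow 14, R→Farrow 3, S→Farrow 14. Service 33; fixed 12; total 45.
{Irby, Farrow}: service 31 + fixed 18 = 49
{Largo}: service 35 + fixed 17 = 52
{Irby, Largo, Farrow}: service 23 + fixed 35 = 58
No other subset beats 45.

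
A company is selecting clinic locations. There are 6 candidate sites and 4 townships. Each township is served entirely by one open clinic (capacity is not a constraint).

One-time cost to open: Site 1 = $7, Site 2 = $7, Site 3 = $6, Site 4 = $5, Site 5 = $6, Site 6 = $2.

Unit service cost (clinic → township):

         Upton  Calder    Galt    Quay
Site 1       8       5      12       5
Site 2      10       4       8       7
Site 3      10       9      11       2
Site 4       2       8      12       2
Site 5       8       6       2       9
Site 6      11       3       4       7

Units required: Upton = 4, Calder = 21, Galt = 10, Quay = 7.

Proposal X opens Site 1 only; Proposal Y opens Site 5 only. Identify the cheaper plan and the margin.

Proposal Y is cheaper by 52.

Proposal X: {Site 1}: Upton→Site 1 8·4=32, Calder→Site 1 5·21=105, Galt→Site 1 12·10=120, Quay→Site 1 5·7=35. Service 292; fixed 7; total 299.
Proposal Y: {Site 5}: Upton→Site 5 8·4=32, Calder→Site 5 6·21=126, Galt→Site 5 2·10=20, Quay→Site 5 9·7=63. Service 241; fixed 6; total 247.
Difference: |299 − 247| = 52.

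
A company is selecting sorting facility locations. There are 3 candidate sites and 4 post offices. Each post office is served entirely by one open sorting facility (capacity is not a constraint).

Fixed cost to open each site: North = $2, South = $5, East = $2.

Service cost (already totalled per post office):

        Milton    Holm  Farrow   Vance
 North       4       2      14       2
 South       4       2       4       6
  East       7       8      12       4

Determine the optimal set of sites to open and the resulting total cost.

Open North and South; minimum total cost 19.

For any fixed open set, each post office goes to its cheapest open site; total = fixed + service.
{North, South}: Milton→North 4, Holm→North 2, Farrow→South 4, Vance→North 2. Service 12; fixed 7; total 19.
{North, South, East}: service 12 + fixed 9 = 21
{South}: service 16 + fixed 5 = 21
{North}: Milton→North 4, Holm→North 2, Farrow→North 14, Vance→North 2. Service 22; fixed 2; total 24.
No other subset beats 19.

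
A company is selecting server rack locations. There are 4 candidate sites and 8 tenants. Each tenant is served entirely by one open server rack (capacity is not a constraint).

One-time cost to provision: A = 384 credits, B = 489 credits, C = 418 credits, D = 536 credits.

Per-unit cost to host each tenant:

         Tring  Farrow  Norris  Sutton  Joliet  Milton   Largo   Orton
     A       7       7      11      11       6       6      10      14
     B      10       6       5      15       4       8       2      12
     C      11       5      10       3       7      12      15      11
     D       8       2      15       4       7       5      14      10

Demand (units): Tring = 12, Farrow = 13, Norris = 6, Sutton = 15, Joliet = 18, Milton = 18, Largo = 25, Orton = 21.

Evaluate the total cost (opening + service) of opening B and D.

Total cost: 1659

Each tenant is assigned to its cheapest site among the open ones.
{B, D}: Tring→D 8·12=96, Farrow→D 2·13=26, Norris→B 5·6=30, Sutton→D 4·15=60, Joliet→B 4·18=72, Milton→D 5·18=90, Largo→B 2·25=50, Orton→D 10·21=210. Service 634; fixed 1025; total 1659.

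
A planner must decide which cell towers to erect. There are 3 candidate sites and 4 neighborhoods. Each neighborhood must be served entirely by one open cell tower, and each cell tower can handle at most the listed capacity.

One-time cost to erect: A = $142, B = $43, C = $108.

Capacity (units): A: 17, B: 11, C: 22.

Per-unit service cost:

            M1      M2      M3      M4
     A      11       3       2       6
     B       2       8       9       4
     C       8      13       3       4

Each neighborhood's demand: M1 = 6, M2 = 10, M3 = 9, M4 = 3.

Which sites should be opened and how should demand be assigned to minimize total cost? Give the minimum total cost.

Minimum total cost: 318

Open {B, C}: M1→C 8·6=48, M2→B 8·10=80, M3→C 3·9=27, M4→C 4·3=12.
Loads: B carries 10/11, C carries 18/22. Service 167; fixed 151; total 318.
Next best feasible plan costs 332.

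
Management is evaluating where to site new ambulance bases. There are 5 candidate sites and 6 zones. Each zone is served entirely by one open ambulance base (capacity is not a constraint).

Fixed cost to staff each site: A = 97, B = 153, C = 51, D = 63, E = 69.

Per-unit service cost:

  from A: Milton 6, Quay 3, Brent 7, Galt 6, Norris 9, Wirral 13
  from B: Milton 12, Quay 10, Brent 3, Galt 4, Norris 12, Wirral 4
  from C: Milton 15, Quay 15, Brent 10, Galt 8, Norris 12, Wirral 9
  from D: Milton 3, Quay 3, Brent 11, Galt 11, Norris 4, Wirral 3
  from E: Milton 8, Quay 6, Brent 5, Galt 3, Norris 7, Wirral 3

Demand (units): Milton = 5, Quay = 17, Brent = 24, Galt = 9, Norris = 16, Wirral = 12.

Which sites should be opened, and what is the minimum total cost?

Open D and E; minimum total cost 445.

For any fixed open set, each zone goes to its cheapest open site; total = fixed + service.
{D, E}: Milton→D 3·5=15, Quay→D 3·17=51, Brent→E 5·24=120, Galt→E 3·9=27, Norris→D 4·16=64, Wirral→D 3·12=36. Service 313; fixed 132; total 445.
{B, D}: service 274 + fixed 216 = 490
{C, D, E}: service 313 + fixed 183 = 496
{A, B, C, D, E}: service 265 + fixed 433 = 698
No other subset beats 445.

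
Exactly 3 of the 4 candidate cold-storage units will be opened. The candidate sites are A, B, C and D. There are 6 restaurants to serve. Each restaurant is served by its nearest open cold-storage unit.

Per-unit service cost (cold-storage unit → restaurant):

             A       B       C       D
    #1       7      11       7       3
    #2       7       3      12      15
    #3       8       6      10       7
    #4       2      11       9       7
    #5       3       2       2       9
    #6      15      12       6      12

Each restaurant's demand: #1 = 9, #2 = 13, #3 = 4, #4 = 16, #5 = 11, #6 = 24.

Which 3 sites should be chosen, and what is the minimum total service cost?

With exactly 3 open, each restaurant uses its cheapest among the chosen.
{A, B, C}: #1→A 7·9=63, #2→B 3·13=39, #3→B 6·4=24, #4→A 2·16=32, #5→B 2·11=22, #6→C 6·24=144. Service cost 324.
{A, C, D}: service cost 344
{B, C, D}: service cost 368
Among all 4 size-3 choices, {A, B, C} is lowest.

Choose A, B and C; total service cost 324.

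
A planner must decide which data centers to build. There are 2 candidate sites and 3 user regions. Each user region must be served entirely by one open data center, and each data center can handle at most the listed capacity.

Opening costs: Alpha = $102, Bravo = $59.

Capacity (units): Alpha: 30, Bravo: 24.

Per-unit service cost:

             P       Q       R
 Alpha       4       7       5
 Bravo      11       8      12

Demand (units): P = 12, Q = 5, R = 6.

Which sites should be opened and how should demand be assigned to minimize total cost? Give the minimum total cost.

Open {Alpha}: P→Alpha 4·12=48, Q→Alpha 7·5=35, R→Alpha 5·6=30.
Loads: Alpha carries 23/30. Service 113; fixed 102; total 215.
Next best feasible plan costs 274.

Minimum total cost: 215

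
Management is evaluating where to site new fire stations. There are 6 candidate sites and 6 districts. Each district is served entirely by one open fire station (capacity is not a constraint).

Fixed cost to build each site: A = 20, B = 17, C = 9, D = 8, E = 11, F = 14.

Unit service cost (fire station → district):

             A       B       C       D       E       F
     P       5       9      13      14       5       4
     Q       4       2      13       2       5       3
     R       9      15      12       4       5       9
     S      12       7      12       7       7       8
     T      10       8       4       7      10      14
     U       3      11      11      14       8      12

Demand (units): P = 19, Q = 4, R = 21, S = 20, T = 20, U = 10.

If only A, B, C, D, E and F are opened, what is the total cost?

Total cost: 497

Each district is assigned to its cheapest site among the open ones.
{A, B, C, D, E, F}: P→F 4·19=76, Q→B 2·4=8, R→D 4·21=84, S→B 7·20=140, T→C 4·20=80, U→A 3·10=30. Service 418; fixed 79; total 497.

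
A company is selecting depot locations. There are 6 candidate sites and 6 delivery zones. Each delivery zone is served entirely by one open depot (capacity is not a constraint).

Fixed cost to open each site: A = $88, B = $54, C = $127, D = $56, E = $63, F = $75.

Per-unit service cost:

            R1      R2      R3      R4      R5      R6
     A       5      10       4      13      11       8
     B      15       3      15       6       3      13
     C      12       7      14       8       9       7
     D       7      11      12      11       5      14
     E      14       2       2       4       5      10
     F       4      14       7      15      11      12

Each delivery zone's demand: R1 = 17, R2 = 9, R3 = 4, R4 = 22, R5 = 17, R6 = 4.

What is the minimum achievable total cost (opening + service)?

Minimum total cost: 445

For any fixed open set, each delivery zone goes to its cheapest open site; total = fixed + service.
{E, F}: R1→F 4·17=68, R2→E 2·9=18, R3→E 2·4=8, R4→E 4·22=88, R5→E 5·17=85, R6→E 10·4=40. Service 307; fixed 138; total 445.
{B, E, F}: service 273 + fixed 192 = 465
{A, E}: R1→A 5·17=85, R2→E 2·9=18, R3→E 2·4=8, R4→E 4·22=88, R5→E 5·17=85, R6→A 8·4=32. Service 316; fixed 151; total 467.
{A, B, C, D, E, F}: R1→F 4·17=68, R2→E 2·9=18, R3→E 2·4=8, R4→E 4·22=88, R5→B 3·17=51, R6→C 7·4=28. Service 261; fixed 463; total 724.
No other subset beats 445.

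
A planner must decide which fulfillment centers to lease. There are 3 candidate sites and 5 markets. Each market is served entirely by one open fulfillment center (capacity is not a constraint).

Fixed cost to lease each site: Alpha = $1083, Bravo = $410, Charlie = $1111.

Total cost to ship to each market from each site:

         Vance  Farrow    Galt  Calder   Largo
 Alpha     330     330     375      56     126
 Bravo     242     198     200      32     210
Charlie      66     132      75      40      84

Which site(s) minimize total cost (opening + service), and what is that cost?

For any fixed open set, each market goes to its cheapest open site; total = fixed + service.
{Bravo}: Vance→Bravo 242, Farrow→Bravo 198, Galt→Bravo 200, Calder→Bravo 32, Largo→Bravo 210. Service 882; fixed 410; total 1292.
{Charlie}: service 397 + fixed 1111 = 1508
{Bravo, Charlie}: service 389 + fixed 1521 = 1910
{Alpha, Bravo, Charlie}: service 389 + fixed 2604 = 2993
(All 7 nonempty subsets were checked; Bravo only is lowest.)

Open Bravo only; minimum total cost 1292.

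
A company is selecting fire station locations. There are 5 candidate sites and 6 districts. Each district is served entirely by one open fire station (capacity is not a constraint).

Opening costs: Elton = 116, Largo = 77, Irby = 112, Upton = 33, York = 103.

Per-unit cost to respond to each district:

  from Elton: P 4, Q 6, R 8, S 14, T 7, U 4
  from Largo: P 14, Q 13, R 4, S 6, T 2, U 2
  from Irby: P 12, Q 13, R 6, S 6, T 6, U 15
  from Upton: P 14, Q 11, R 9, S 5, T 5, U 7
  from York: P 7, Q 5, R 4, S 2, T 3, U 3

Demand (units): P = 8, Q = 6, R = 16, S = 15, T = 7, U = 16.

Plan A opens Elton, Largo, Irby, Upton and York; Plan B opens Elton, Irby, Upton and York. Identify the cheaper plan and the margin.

Plan B is cheaper by 54.

Plan A: {Elton, Largo, Irby, Upton, York}: P→Elton 4·8=32, Q→York 5·6=30, R→Largo 4·16=64, S→York 2·15=30, T→Largo 2·7=14, U→Largo 2·16=32. Service 202; fixed 441; total 643.
Plan B: {Elton, Irby, Upton, York}: P→Elton 4·8=32, Q→York 5·6=30, R→York 4·16=64, S→York 2·15=30, T→York 3·7=21, U→York 3·16=48. Service 225; fixed 364; total 589.
Difference: |643 − 589| = 54.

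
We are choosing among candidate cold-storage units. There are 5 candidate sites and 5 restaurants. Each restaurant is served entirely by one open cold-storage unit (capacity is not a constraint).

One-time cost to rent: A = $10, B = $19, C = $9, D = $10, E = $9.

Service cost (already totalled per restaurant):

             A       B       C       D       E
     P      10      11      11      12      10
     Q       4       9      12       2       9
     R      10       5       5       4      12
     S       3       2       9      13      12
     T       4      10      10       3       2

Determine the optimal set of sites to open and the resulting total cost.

Open A only; minimum total cost 41.

For any fixed open set, each restaurant goes to its cheapest open site; total = fixed + service.
{A}: P→A 10, Q→A 4, R→A 10, S→A 3, T→A 4. Service 31; fixed 10; total 41.
{A, D}: P→A 10, Q→D 2, R→D 4, S→A 3, T→D 3. Service 22; fixed 20; total 42.
{D}: service 34 + fixed 10 = 44
{A, B, C, D, E}: service 20 + fixed 57 = 77
No other subset beats 41.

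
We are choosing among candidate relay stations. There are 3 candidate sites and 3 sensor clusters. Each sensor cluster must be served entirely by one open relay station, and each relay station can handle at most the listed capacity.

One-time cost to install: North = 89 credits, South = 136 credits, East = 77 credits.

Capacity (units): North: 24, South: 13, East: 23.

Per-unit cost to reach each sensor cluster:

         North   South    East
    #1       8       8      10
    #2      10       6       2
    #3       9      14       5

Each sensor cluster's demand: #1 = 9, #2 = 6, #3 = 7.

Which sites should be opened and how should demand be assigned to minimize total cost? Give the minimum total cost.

Open {East}: #1→East 10·9=90, #2→East 2·6=12, #3→East 5·7=35.
Loads: East carries 22/23. Service 137; fixed 77; total 214.
Next best feasible plan costs 284.

Minimum total cost: 214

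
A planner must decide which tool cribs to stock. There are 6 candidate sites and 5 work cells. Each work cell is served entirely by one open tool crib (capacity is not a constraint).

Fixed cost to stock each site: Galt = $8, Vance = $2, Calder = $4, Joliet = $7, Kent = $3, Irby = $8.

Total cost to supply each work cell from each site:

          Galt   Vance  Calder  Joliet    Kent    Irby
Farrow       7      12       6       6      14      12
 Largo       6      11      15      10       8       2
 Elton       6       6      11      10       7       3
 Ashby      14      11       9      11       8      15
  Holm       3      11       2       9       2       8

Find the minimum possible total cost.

Minimum total cost: 34

For any fixed open set, each work cell goes to its cheapest open site; total = fixed + service.
{Calder, Irby}: Farrow→Calder 6, Largo→Irby 2, Elton→Irby 3, Ashby→Calder 9, Holm→Calder 2. Service 22; fixed 12; total 34.
{Vance, Calder, Irby}: service 22 + fixed 14 = 36
{Calder, Kent, Irby}: Farrow→Calder 6, Largo→Irby 2, Elton→Irby 3, Ashby→Kent 8, Holm→Calder 2. Service 21; fixed 15; total 36.
{Galt, Vance, Calder, Joliet, Kent, Irby}: service 21 + fixed 32 = 53
No other subset beats 34.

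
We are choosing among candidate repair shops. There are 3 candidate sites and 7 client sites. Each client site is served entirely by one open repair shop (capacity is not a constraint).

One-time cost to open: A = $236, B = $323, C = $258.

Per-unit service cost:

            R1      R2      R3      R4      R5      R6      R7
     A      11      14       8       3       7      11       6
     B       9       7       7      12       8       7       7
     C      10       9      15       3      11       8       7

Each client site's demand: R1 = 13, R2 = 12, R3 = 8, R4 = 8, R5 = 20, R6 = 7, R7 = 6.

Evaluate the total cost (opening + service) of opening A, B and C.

Total cost: 1323

Each client site is assigned to its cheapest site among the open ones.
{A, B, C}: R1→B 9·13=117, R2→B 7·12=84, R3→B 7·8=56, R4→A 3·8=24, R5→A 7·20=140, R6→B 7·7=49, R7→A 6·6=36. Service 506; fixed 817; total 1323.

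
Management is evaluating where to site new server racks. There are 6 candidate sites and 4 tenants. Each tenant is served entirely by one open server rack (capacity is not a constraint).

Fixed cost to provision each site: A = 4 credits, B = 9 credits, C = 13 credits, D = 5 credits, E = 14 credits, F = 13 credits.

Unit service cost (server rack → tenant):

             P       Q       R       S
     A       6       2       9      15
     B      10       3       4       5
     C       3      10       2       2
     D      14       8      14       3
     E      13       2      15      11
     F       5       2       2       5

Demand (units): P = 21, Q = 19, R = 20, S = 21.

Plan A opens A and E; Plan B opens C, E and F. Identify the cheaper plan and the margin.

Plan B is cheaper by 370.

Plan A: {A, E}: P→A 6·21=126, Q→A 2·19=38, R→A 9·20=180, S→E 11·21=231. Service 575; fixed 18; total 593.
Plan B: {C, E, F}: P→C 3·21=63, Q→E 2·19=38, R→C 2·20=40, S→C 2·21=42. Service 183; fixed 40; total 223.
Difference: |593 − 223| = 370.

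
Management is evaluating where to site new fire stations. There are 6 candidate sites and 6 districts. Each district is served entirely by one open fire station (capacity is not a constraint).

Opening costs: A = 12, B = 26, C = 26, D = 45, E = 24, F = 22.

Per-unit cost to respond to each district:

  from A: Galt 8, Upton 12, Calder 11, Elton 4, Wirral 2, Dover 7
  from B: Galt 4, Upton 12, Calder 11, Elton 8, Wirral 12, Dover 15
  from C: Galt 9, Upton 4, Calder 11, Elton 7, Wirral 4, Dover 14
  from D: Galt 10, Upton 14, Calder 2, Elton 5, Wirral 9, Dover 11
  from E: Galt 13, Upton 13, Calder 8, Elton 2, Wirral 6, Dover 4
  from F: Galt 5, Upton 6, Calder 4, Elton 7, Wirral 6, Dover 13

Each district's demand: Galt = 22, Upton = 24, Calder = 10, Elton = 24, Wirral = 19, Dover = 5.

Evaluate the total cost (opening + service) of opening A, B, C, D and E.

Each district is assigned to its cheapest site among the open ones.
{A, B, C, D, E}: Galt→B 4·22=88, Upton→C 4·24=96, Calder→D 2·10=20, Elton→E 2·24=48, Wirral→A 2·19=38, Dover→E 4·5=20. Service 310; fixed 133; total 443.

Total cost: 443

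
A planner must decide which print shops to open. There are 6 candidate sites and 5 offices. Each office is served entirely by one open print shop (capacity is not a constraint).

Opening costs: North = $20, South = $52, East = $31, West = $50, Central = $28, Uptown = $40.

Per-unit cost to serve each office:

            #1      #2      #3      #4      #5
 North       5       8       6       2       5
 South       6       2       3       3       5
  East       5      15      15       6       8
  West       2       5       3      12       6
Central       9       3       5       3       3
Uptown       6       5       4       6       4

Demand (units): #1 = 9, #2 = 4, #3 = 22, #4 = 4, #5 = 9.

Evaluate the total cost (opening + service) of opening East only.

Total cost: 562

Each office is assigned to its cheapest site among the open ones.
{East}: #1→East 5·9=45, #2→East 15·4=60, #3→East 15·22=330, #4→East 6·4=24, #5→East 8·9=72. Service 531; fixed 31; total 562.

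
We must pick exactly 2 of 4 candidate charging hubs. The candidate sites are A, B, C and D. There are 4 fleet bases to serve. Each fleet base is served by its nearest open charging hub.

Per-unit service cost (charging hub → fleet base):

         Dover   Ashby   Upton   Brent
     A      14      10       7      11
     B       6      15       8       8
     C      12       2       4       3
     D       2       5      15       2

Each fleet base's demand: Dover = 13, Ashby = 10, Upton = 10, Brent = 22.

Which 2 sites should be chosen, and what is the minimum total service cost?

Choose C and D; total service cost 130.

With exactly 2 open, each fleet base uses its cheapest among the chosen.
{C, D}: Dover→D 2·13=26, Ashby→C 2·10=20, Upton→C 4·10=40, Brent→D 2·22=44. Service cost 130.
{A, D}: service cost 190
{B, D}: service cost 200
Among all 6 size-2 choices, {C, D} is lowest.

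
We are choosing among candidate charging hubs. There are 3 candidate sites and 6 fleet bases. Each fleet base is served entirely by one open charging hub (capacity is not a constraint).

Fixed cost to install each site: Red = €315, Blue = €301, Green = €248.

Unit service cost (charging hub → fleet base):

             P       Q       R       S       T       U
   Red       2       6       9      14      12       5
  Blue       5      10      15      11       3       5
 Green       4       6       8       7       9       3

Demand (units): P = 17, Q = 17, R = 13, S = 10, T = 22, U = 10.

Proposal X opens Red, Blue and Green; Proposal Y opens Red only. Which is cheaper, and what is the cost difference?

Proposal X: {Red, Blue, Green}: P→Red 2·17=34, Q→Red 6·17=102, R→Green 8·13=104, S→Green 7·10=70, T→Blue 3·22=66, U→Green 3·10=30. Service 406; fixed 864; total 1270.
Proposal Y: {Red}: P→Red 2·17=34, Q→Red 6·17=102, R→Red 9·13=117, S→Red 14·10=140, T→Red 12·22=264, U→Red 5·10=50. Service 707; fixed 315; total 1022.
Difference: |1270 − 1022| = 248.

Proposal Y is cheaper by 248.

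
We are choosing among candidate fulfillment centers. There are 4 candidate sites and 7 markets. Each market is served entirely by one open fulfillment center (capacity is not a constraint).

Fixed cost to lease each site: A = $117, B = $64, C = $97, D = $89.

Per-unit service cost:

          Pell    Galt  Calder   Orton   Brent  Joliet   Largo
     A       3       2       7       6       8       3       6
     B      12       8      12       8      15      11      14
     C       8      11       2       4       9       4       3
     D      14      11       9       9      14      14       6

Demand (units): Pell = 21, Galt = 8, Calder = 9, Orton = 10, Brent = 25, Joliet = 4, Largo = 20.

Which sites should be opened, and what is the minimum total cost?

For any fixed open set, each market goes to its cheapest open site; total = fixed + service.
{A, C}: Pell→A 3·21=63, Galt→A 2·8=16, Calder→C 2·9=18, Orton→C 4·10=40, Brent→A 8·25=200, Joliet→A 3·4=12, Largo→C 3·20=60. Service 409; fixed 214; total 623.
{A}: Pell→A 3·21=63, Galt→A 2·8=16, Calder→A 7·9=63, Orton→A 6·10=60, Brent→A 8·25=200, Joliet→A 3·4=12, Largo→A 6·20=120. Service 534; fixed 117; total 651.
{A, B, C}: service 409 + fixed 278 = 687
{A, B, C, D}: service 409 + fixed 367 = 776
(All 15 nonempty subsets were checked; A and C is lowest.)

Open A and C; minimum total cost 623.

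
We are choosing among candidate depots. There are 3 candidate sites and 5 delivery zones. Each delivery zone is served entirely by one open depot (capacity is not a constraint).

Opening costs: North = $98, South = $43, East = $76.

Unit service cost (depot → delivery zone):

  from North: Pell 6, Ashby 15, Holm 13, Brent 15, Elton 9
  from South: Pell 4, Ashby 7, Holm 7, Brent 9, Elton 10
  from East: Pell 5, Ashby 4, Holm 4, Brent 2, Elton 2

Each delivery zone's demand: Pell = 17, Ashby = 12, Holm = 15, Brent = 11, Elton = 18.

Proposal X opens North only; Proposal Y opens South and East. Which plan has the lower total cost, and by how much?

Proposal X: {North}: Pell→North 6·17=102, Ashby→North 15·12=180, Holm→North 13·15=195, Brent→North 15·11=165, Elton→North 9·18=162. Service 804; fixed 98; total 902.
Proposal Y: {South, East}: Pell→South 4·17=68, Ashby→East 4·12=48, Holm→East 4·15=60, Brent→East 2·11=22, Elton→East 2·18=36. Service 234; fixed 119; total 353.
Difference: |902 − 353| = 549.

Proposal Y is cheaper by 549.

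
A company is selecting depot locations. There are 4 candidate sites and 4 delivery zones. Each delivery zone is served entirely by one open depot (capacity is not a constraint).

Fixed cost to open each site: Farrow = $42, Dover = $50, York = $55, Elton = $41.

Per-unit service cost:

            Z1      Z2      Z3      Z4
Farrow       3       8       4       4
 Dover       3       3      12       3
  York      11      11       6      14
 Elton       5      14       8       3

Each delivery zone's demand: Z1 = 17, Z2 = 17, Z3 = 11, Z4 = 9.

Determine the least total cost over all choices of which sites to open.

For any fixed open set, each delivery zone goes to its cheapest open site; total = fixed + service.
{Farrow, Dover}: Z1→Farrow 3·17=51, Z2→Dover 3·17=51, Z3→Farrow 4·11=44, Z4→Dover 3·9=27. Service 173; fixed 92; total 265.
{Dover, York}: Z1→Dover 3·17=51, Z2→Dover 3·17=51, Z3→York 6·11=66, Z4→Dover 3·9=27. Service 195; fixed 105; total 300.
{Farrow, Dover, Elton}: Z1→Farrow 3·17=51, Z2→Dover 3·17=51, Z3→Farrow 4·11=44, Z4→Dover 3·9=27. Service 173; fixed 133; total 306.
{Farrow, Dover, York, Elton}: Z1→Farrow 3·17=51, Z2→Dover 3·17=51, Z3→Farrow 4·11=44, Z4→Dover 3·9=27. Service 173; fixed 188; total 361.
No other subset beats 265.

Minimum total cost: 265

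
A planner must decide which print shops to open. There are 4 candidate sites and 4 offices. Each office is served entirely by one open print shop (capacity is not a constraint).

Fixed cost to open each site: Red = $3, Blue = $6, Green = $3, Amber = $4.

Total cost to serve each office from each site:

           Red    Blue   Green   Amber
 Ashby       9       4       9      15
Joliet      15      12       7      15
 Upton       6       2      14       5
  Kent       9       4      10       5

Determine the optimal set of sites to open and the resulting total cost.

For any fixed open set, each office goes to its cheapest open site; total = fixed + service.
{Blue, Green}: Ashby→Blue 4, Joliet→Green 7, Upton→Blue 2, Kent→Blue 4. Service 17; fixed 9; total 26.
{Blue}: service 22 + fixed 6 = 28
{Red, Blue, Green}: service 17 + fixed 12 = 29
{Red, Blue, Green, Amber}: Ashby→Blue 4, Joliet→Green 7, Upton→Blue 2, Kent→Blue 4. Service 17; fixed 16; total 33.
(All 15 nonempty subsets were checked; Blue and Green is lowest.)

Open Blue and Green; minimum total cost 26.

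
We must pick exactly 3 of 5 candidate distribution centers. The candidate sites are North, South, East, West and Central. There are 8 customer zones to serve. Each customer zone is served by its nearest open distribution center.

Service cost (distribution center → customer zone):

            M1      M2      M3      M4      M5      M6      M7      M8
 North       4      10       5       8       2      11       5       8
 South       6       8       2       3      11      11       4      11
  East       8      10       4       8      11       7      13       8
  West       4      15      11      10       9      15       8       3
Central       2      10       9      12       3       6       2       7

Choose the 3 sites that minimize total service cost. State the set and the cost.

Choose South, West and Central; total service cost 29.

With exactly 3 open, each customer zone uses its cheapest among the chosen.
{South, West, Central}: M1→Central 2, M2→South 8, M3→South 2, M4→South 3, M5→Central 3, M6→Central 6, M7→Central 2, M8→West 3. Service cost 29.
{North, South, Central}: service cost 32
{South, East, Central}: service cost 33
Among all 10 size-3 choices, {South, West, Central} is lowest.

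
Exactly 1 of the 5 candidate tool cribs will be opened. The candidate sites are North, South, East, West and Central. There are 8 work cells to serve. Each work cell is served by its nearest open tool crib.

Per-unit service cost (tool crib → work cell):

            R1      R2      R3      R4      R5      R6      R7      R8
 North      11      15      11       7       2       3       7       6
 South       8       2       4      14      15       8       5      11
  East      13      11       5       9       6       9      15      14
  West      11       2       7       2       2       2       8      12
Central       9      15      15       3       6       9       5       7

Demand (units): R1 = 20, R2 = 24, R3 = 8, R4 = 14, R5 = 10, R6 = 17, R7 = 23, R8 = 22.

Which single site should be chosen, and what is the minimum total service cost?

Choose West only; total service cost 854.

With exactly 1 open, each work cell uses its cheapest among the chosen.
{West}: R1→West 11·20=220, R2→West 2·24=48, R3→West 7·8=56, R4→West 2·14=28, R5→West 2·10=20, R6→West 2·17=34, R7→West 8·23=184, R8→West 12·22=264. Service cost 854.
{South}: service cost 1079
{North}: service cost 1130
Among all 5 size-1 choices, {West} is lowest.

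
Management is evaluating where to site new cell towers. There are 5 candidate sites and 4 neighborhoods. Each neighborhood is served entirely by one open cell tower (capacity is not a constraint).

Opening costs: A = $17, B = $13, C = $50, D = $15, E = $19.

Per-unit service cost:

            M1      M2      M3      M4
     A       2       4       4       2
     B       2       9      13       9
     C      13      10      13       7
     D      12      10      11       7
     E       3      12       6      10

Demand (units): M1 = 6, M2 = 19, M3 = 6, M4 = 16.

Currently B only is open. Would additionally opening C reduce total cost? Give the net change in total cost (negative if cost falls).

Current service cost with {B}: 405.
Adding C: each neighborhood re-picks its cheapest; new service cost 373, saving 32.
Extra fixed cost: 50. Net change = 50 − 32 = 18.
(Totals: 418 → 436.)

No — net change +18 (cost rises by 18).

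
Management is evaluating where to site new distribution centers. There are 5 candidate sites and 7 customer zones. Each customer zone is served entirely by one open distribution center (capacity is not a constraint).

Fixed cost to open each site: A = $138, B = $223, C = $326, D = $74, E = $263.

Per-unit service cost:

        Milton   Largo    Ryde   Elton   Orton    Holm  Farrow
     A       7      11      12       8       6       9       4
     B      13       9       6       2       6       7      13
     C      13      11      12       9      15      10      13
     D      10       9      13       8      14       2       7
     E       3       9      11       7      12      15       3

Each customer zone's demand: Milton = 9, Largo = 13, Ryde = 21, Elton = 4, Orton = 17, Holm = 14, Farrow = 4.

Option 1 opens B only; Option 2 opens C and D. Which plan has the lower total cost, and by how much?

Option 1 is cheaper by 342.

Option 1: {B}: Milton→B 13·9=117, Largo→B 9·13=117, Ryde→B 6·21=126, Elton→B 2·4=8, Orton→B 6·17=102, Holm→B 7·14=98, Farrow→B 13·4=52. Service 620; fixed 223; total 843.
Option 2: {C, D}: Milton→D 10·9=90, Largo→D 9·13=117, Ryde→C 12·21=252, Elton→D 8·4=32, Orton→D 14·17=238, Holm→D 2·14=28, Farrow→D 7·4=28. Service 785; fixed 400; total 1185.
Difference: |843 − 1185| = 342.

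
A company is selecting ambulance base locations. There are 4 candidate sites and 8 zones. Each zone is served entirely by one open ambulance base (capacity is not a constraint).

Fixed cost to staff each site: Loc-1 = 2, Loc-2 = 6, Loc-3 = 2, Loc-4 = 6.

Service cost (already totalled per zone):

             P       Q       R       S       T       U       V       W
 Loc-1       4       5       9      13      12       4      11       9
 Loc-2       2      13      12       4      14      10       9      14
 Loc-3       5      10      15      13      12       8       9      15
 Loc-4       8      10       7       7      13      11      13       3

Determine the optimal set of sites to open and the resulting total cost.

Open Loc-1, Loc-2 and Loc-4; minimum total cost 60.

For any fixed open set, each zone goes to its cheapest open site; total = fixed + service.
{Loc-1, Loc-2, Loc-4}: P→Loc-2 2, Q→Loc-1 5, R→Loc-4 7, S→Loc-2 4, T→Loc-1 12, U→Loc-1 4, V→Loc-2 9, W→Loc-4 3. Service 46; fixed 14; total 60.
{Loc-1, Loc-3, Loc-4}: service 51 + fixed 10 = 61
{Loc-1, Loc-4}: P→Loc-1 4, Q→Loc-1 5, R→Loc-4 7, S→Loc-4 7, T→Loc-1 12, U→Loc-1 4, V→Loc-1 11, W→Loc-4 3. Service 53; fixed 8; total 61.
{Loc-1, Loc-2, Loc-3, Loc-4}: P→Loc-2 2, Q→Loc-1 5, R→Loc-4 7, S→Loc-2 4, T→Loc-1 12, U→Loc-1 4, V→Loc-2 9, W→Loc-4 3. Service 46; fixed 16; total 62.
No other subset beats 60.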